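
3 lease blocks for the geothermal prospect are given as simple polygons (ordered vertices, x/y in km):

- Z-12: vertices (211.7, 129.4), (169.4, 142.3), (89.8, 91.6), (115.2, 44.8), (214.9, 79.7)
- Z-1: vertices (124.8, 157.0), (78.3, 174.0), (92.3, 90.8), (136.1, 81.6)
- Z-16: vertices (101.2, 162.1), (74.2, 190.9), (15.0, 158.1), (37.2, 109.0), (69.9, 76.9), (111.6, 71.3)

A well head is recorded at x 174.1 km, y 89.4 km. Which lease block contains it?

Cast a ray rightward from (174.1, 89.4). For each polygon, the edges (by vertex number in listed order) whose endpoints lie on opposite sides of y = 89.4, where each meets that height, and whether that is right or left of the point:
Z-12: 3–4 at x≈90.99 (left), 5–1 at x≈214.28 (right) → 1 crossing.
Z-1: 3–4 at x≈98.97 (left), 4–1 at x≈134.93 (left) → 0 crossings.
Z-16: 4–5 at x≈57.17 (left), 6–1 at x≈109.53 (left) → 0 crossings.
Only Z-12 has an odd count, so the point is inside Z-12.

Z-12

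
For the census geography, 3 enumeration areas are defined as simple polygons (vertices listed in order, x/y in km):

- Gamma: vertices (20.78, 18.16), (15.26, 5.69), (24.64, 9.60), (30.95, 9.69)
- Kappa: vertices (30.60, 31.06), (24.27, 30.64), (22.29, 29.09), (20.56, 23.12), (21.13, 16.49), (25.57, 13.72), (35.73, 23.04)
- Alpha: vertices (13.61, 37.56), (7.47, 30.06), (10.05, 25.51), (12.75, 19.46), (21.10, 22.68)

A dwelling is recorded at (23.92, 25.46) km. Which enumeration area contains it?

Cast a ray rightward from (23.92, 25.46). For each polygon, the edges (by vertex number in listed order) whose endpoints lie on opposite sides of y = 25.46, where each meets that height, and whether that is right or left of the point:
Gamma: no edge straddles that height → 0 crossings.
Kappa: 3–4 at x≈21.238 (left), 7–1 at x≈34.182 (right) → 1 crossing.
Alpha: 3–4 at x≈10.072 (left), 5–1 at x≈19.701 (left) → 0 crossings.
Only Kappa has an odd count, so the point is inside Kappa.

Kappa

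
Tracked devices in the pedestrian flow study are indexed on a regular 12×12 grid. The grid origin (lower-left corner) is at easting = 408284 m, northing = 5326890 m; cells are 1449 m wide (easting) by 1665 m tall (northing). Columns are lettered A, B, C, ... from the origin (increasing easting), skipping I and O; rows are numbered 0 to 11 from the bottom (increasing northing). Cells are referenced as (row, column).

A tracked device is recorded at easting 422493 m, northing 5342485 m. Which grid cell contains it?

Column index: ⌊(422493 − 408284) / 1449⌋ = ⌊9.806⌋ = 9 → column K
Row offset from origin: ⌊(5342485 − 5326890) / 1665⌋ = ⌊9.366⌋ = 9 → row 9

(9, K)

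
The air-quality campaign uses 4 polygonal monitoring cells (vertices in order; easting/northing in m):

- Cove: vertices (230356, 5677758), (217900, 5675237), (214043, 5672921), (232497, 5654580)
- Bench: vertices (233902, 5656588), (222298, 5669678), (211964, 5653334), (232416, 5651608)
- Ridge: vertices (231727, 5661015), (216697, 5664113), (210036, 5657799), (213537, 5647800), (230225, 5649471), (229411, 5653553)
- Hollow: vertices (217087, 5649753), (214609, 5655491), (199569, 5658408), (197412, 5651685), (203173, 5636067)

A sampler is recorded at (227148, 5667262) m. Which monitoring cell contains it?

Cast a ray rightward from (227148, 5667262). For each polygon, the edges (by vertex number in listed order) whose endpoints lie on opposite sides of northing = 5667262, where each meets that height, and whether that is right or left of the point:
Cove: 3–4 at easting≈219736.9 (left), 4–1 at easting≈231325.5 (right) → 1 crossing.
Bench: 1–2 at easting≈224439.7 (left), 2–3 at easting≈220770.4 (left) → 0 crossings.
Ridge: no edge straddles that height → 0 crossings.
Hollow: no edge straddles that height → 0 crossings.
Only Cove has an odd count, so the point is inside Cove.

Cove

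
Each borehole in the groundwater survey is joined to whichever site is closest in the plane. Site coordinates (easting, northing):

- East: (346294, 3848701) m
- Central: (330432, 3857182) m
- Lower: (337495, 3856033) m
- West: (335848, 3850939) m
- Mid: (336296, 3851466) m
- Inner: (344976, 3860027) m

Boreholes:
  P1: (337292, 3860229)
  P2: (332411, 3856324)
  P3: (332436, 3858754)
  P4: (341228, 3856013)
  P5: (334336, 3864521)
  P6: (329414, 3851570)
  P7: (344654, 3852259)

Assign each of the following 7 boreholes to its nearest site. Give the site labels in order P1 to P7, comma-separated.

Lower, Central, Central, Lower, Central, Central, East

P1 → Lower (d²=17647625.00)
P2 → Central (d²=4652605.00)
P3 → Central (d²=6487200.00)
P4 → Lower (d²=13935689.00)
P5 → Central (d²=69102137.00)
P6 → Central (d²=32530868.00)
P7 → East (d²=15348964.00)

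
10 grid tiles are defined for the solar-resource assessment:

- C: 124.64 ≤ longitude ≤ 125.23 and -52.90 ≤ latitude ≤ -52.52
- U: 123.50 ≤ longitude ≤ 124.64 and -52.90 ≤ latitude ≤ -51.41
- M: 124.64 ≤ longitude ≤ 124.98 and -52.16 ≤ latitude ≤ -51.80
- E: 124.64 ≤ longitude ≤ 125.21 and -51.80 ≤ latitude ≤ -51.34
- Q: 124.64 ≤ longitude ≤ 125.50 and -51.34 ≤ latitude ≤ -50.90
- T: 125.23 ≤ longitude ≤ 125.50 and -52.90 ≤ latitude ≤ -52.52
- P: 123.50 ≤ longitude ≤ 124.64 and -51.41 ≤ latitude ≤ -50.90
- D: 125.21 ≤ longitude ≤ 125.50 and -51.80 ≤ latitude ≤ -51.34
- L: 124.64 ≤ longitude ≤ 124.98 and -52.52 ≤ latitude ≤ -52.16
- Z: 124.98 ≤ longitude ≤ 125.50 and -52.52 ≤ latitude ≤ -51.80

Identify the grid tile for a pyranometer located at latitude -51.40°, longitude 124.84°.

E

The point has longitude = 124.84 and latitude = -51.40.
Only E satisfies 124.64 ≤ longitude ≤ 125.21 and -51.80 ≤ latitude ≤ -51.34.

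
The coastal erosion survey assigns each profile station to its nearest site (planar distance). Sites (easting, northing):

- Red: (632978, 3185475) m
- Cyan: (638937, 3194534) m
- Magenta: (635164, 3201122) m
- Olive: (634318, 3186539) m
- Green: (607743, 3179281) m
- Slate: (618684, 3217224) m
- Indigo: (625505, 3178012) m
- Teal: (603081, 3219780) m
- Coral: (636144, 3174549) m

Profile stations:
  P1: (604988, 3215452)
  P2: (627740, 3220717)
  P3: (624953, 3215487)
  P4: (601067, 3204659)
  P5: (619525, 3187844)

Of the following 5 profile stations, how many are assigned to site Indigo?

1

P1 → Teal
P2 → Slate
P3 → Slate
P4 → Teal
P5 → Indigo
1 of the 5 goes to Indigo.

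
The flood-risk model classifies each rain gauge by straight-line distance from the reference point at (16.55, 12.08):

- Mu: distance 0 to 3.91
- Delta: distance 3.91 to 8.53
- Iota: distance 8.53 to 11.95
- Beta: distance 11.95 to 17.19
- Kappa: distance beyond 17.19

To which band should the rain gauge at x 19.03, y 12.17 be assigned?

Distance = √((19.03−16.55)² + (12.17−12.08)²) = √(6.150 + 0.008) = 2.482.
0 ≤ 2.482 < 3.91 → Mu.

Mu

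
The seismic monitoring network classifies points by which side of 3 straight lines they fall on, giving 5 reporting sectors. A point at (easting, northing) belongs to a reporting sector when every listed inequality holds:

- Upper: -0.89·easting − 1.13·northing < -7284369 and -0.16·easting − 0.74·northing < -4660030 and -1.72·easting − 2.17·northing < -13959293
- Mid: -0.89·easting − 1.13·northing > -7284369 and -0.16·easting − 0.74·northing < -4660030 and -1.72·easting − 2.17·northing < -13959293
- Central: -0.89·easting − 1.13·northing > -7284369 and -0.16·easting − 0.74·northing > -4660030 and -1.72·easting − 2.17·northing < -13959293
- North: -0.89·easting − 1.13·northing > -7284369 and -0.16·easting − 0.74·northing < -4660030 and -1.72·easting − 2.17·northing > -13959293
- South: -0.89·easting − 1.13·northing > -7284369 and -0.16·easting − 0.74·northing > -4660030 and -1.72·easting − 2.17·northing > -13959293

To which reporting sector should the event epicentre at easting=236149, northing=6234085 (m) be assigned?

South

-0.89·236149 − 1.13·6234085 = -7254688.660, which is > -7284369
-0.16·236149 − 0.74·6234085 = -4651006.740, which is > -4660030
-1.72·236149 − 2.17·6234085 = -13934140.730, which is > -13959293
This sign pattern matches South.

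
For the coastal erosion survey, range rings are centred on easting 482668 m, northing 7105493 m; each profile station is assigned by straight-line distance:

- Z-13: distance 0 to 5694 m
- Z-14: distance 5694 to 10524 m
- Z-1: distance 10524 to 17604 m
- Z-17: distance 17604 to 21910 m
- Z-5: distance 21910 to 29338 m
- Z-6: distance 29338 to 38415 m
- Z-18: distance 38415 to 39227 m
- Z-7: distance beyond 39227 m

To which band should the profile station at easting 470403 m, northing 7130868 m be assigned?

Distance = √((470403−482668)² + (7130868−7105493)²) = √(150430225.000 + 643890625.000) = 28183.698 m.
21910 ≤ 28183.698 < 29338 → Z-5.

Z-5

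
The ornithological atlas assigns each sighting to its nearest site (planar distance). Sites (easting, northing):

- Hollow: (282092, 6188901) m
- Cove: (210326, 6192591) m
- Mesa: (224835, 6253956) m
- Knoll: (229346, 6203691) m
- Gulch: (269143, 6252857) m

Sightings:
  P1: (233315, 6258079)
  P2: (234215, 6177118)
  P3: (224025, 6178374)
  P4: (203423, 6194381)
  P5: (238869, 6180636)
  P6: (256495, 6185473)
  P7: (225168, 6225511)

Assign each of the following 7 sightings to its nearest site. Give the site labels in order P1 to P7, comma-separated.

P1 → Mesa (d²=88909529.00)
P2 → Knoll (d²=729831490.00)
P3 → Cove (d²=389785690.00)
P4 → Cove (d²=50855509.00)
P5 → Knoll (d²=622220554.00)
P6 → Hollow (d²=666957593.00)
P7 → Knoll (d²=493568084.00)

Mesa, Knoll, Cove, Cove, Knoll, Hollow, Knoll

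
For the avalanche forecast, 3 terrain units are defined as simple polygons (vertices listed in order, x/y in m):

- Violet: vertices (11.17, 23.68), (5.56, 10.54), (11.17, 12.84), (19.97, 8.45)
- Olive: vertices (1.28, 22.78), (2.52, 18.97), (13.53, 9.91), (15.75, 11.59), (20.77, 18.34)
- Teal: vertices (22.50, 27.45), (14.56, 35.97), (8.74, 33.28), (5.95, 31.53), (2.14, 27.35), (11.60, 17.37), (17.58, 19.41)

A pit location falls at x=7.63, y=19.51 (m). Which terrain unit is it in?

Olive

Cast a ray rightward from (7.63, 19.51). For each polygon, the edges (by vertex number in listed order) whose endpoints lie on opposite sides of y = 19.51, where each meets that height, and whether that is right or left of the point:
Violet: 1–2 at x≈9.390 (right), 4–1 at x≈13.579 (right) → 2 crossings.
Olive: 1–2 at x≈2.344 (left), 5–1 at x≈15.634 (right) → 1 crossing.
Teal: 5–6 at x≈9.572 (right), 7–1 at x≈17.641 (right) → 2 crossings.
Only Olive has an odd count, so the point is inside Olive.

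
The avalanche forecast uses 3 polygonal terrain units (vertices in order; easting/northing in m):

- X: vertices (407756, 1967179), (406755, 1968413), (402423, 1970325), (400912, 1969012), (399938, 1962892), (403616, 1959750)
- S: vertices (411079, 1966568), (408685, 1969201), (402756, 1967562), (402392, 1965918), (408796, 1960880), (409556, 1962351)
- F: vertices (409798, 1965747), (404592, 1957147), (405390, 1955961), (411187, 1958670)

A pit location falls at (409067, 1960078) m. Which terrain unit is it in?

F

Cast a ray rightward from (409067, 1960078). For each polygon, the edges (by vertex number in listed order) whose endpoints lie on opposite sides of northing = 1960078, where each meets that height, and whether that is right or left of the point:
X: 5–6 at easting≈403232.0 (left), 6–1 at easting≈403798.8 (left) → 0 crossings.
S: no edge straddles that height → 0 crossings.
F: 1–2 at easting≈406366.3 (left), 4–1 at easting≈410910.7 (right) → 1 crossing.
Only F has an odd count, so the point is inside F.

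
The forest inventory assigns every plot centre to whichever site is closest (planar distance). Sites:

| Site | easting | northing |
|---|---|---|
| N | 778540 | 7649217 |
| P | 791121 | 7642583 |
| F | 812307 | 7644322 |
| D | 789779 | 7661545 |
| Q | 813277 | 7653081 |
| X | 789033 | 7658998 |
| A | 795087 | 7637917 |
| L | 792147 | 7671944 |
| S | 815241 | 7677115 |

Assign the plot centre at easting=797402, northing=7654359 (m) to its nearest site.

Squared distances to each site:
N: 382215208.000; P: 178125137.000; F: 322900394.000; D: 109748725.000; Q: 253648909.000; X: 91560482.000; A: 275698589.000; L: 336847250.000; S: 836065457.000.
Minimum at X.

X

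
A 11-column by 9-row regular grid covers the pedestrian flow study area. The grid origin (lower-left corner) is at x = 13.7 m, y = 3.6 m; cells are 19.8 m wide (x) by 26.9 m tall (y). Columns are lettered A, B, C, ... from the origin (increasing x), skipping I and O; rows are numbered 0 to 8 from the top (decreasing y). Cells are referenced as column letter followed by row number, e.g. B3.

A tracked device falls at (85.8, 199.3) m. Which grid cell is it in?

Column index: ⌊(85.8 − 13.7) / 19.8⌋ = ⌊3.641⌋ = 3 → column D
Row offset from origin: ⌊(199.3 − 3.6) / 26.9⌋ = ⌊7.275⌋ = 7 → row 1 (counted from top)

D1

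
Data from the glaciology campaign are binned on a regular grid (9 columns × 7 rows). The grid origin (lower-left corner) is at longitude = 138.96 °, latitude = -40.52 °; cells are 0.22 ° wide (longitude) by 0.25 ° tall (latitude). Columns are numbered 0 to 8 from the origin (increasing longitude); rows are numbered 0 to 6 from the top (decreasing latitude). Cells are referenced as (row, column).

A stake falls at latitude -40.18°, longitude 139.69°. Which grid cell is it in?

(5, 3)

Column index: ⌊(139.69 − 138.96) / 0.22⌋ = ⌊3.318⌋ = 3
Row offset from origin: ⌊(-40.18 − -40.52) / 0.25⌋ = ⌊1.360⌋ = 1 → row 5 (counted from top)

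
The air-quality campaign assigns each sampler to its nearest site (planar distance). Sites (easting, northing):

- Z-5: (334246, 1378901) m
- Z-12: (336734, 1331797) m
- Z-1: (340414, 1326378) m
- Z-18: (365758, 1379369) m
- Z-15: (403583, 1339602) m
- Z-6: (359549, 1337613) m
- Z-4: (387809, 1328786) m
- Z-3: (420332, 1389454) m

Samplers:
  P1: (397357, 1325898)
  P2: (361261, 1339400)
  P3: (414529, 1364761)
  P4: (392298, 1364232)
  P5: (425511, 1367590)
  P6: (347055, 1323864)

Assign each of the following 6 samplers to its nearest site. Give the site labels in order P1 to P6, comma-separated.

Z-4, Z-6, Z-3, Z-15, Z-3, Z-1

P1 → Z-4 (d²=99504848.00)
P2 → Z-6 (d²=6124313.00)
P3 → Z-3 (d²=643419058.00)
P4 → Z-15 (d²=733988125.00)
P5 → Z-3 (d²=504856537.00)
P6 → Z-1 (d²=50423077.00)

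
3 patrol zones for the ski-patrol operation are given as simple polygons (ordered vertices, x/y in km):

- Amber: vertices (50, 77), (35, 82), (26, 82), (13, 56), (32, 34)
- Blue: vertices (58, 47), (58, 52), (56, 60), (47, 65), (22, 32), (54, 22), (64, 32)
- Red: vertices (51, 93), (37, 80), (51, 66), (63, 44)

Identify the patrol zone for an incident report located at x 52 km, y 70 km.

Cast a ray rightward from (52, 70). For each polygon, the edges (by vertex number in listed order) whose endpoints lie on opposite sides of y = 70, where each meets that height, and whether that is right or left of the point:
Amber: 3–4 at x≈20.0 (left), 5–1 at x≈47.1 (left) → 0 crossings.
Blue: no edge straddles that height → 0 crossings.
Red: 2–3 at x≈47.0 (left), 4–1 at x≈56.6 (right) → 1 crossing.
Only Red has an odd count, so the point is inside Red.

Red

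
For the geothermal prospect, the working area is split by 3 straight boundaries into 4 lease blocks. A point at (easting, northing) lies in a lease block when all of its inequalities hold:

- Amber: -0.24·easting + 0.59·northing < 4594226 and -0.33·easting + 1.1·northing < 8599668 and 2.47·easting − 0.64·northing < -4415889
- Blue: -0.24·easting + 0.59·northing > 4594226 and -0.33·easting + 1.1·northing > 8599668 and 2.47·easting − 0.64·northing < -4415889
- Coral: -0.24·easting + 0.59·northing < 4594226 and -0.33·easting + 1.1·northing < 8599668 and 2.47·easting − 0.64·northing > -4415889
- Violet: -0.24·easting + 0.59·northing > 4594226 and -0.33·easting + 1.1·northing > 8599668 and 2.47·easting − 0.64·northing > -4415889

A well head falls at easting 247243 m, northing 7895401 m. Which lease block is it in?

-0.24·247243 + 0.59·7895401 = 4598948.270, which is > 4594226
-0.33·247243 + 1.1·7895401 = 8603350.910, which is > 8599668
2.47·247243 − 0.64·7895401 = -4442366.430, which is < -4415889
This sign pattern matches Blue.

Blue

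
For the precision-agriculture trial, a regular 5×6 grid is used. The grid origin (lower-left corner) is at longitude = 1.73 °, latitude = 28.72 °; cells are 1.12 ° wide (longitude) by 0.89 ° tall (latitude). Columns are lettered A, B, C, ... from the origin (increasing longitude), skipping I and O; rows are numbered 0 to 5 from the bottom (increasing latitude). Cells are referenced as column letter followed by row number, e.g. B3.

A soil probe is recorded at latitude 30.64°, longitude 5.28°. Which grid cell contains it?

Column index: ⌊(5.28 − 1.73) / 1.12⌋ = ⌊3.170⌋ = 3 → column D
Row offset from origin: ⌊(30.64 − 28.72) / 0.89⌋ = ⌊2.157⌋ = 2 → row 2

D2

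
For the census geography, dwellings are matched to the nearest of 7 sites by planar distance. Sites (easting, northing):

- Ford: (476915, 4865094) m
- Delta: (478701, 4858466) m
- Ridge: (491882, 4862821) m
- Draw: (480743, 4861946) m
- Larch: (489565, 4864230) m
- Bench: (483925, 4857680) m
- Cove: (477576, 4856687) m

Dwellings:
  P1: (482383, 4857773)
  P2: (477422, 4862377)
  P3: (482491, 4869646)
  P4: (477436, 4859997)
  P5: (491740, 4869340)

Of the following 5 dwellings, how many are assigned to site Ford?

2

P1 → Bench
P2 → Ford
P3 → Ford
P4 → Delta
P5 → Larch
2 of the 5 go to Ford.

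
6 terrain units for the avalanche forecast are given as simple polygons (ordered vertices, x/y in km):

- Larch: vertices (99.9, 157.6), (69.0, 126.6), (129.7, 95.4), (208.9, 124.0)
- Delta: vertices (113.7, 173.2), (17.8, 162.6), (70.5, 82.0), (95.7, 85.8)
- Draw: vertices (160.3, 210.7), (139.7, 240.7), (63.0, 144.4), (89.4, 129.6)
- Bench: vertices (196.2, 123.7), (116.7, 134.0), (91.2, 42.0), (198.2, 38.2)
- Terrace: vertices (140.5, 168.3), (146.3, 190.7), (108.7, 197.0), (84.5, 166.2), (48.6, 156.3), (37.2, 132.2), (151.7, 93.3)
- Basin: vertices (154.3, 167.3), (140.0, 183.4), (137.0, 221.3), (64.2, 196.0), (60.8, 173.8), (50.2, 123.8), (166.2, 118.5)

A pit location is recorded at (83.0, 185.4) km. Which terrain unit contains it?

Cast a ray rightward from (83.0, 185.4). For each polygon, the edges (by vertex number in listed order) whose endpoints lie on opposite sides of y = 185.4, where each meets that height, and whether that is right or left of the point:
Larch: no edge straddles that height → 0 crossings.
Delta: no edge straddles that height → 0 crossings.
Draw: 2–3 at x≈95.66 (right), 4–1 at x≈138.18 (right) → 2 crossings.
Bench: no edge straddles that height → 0 crossings.
Terrace: 1–2 at x≈144.93 (right), 3–4 at x≈99.59 (right) → 2 crossings.
Basin: 2–3 at x≈139.84 (right), 4–5 at x≈62.58 (left) → 1 crossing.
Only Basin has an odd count, so the point is inside Basin.

Basin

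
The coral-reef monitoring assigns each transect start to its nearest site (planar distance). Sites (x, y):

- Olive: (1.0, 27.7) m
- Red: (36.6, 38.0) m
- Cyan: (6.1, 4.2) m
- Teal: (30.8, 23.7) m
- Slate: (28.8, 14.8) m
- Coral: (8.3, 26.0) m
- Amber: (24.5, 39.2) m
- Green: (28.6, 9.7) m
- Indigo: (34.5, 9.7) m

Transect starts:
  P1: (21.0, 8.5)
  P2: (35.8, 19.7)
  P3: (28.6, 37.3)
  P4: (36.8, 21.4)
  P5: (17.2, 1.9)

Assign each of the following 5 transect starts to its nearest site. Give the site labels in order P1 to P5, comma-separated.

P1 → Green (d²=59.20)
P2 → Teal (d²=41.00)
P3 → Amber (d²=20.42)
P4 → Teal (d²=41.29)
P5 → Cyan (d²=128.50)

Green, Teal, Amber, Teal, Cyan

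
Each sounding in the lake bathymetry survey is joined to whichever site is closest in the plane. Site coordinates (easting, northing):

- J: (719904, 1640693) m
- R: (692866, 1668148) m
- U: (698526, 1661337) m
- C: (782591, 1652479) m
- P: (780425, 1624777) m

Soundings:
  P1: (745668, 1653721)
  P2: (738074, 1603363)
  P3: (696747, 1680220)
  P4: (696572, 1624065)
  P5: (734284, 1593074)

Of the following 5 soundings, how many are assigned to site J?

P1 → J
P2 → J
P3 → R
P4 → J
P5 → J
4 of the 5 go to J.

4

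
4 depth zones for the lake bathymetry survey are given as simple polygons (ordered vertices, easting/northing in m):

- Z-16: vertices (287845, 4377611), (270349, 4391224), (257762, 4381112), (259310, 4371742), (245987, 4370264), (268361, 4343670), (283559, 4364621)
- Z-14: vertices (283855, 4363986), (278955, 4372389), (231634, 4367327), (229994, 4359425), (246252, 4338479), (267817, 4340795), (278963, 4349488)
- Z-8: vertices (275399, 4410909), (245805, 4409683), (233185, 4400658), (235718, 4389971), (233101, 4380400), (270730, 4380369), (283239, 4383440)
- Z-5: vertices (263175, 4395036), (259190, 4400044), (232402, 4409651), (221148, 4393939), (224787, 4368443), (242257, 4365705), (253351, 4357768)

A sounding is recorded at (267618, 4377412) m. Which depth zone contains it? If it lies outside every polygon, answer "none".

Z-16

Cast a ray rightward from (267618, 4377412). For each polygon, the edges (by vertex number in listed order) whose endpoints lie on opposite sides of northing = 4377412, where each meets that height, and whether that is right or left of the point:
Z-16: 3–4 at easting≈258373.3 (left), 7–1 at easting≈287779.3 (right) → 1 crossing.
Z-14: no edge straddles that height → 0 crossings.
Z-8: no edge straddles that height → 0 crossings.
Z-5: 4–5 at easting≈223506.9 (left), 7–1 at easting≈258529.2 (left) → 0 crossings.
Only Z-16 has an odd count, so the point is inside Z-16.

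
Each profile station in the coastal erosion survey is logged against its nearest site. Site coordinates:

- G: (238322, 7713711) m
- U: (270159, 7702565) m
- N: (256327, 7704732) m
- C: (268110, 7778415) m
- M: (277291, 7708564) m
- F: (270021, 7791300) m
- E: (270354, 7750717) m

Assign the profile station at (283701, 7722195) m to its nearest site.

M

Squared distances to each site:
G: 2131231897.000; U: 568722664.000; N: 1054292245.000; C: 3403767681.000; M: 226892261.000; F: 4962643425.000; E: 991646893.000.
Minimum at M.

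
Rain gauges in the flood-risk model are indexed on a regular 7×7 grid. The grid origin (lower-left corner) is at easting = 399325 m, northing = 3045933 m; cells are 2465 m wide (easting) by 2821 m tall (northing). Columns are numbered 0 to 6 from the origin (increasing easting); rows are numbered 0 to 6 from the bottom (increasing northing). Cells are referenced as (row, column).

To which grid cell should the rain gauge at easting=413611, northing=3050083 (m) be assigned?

(1, 5)

Column index: ⌊(413611 − 399325) / 2465⌋ = ⌊5.796⌋ = 5
Row offset from origin: ⌊(3050083 − 3045933) / 2821⌋ = ⌊1.471⌋ = 1 → row 1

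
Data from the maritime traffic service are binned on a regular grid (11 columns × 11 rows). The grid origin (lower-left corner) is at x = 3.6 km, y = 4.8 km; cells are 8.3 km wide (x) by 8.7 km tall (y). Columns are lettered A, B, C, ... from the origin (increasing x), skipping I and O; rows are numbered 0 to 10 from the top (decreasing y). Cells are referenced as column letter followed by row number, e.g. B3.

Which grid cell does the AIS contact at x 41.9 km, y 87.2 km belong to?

E1

Column index: ⌊(41.9 − 3.6) / 8.3⌋ = ⌊4.614⌋ = 4 → column E
Row offset from origin: ⌊(87.2 − 4.8) / 8.7⌋ = ⌊9.471⌋ = 9 → row 1 (counted from top)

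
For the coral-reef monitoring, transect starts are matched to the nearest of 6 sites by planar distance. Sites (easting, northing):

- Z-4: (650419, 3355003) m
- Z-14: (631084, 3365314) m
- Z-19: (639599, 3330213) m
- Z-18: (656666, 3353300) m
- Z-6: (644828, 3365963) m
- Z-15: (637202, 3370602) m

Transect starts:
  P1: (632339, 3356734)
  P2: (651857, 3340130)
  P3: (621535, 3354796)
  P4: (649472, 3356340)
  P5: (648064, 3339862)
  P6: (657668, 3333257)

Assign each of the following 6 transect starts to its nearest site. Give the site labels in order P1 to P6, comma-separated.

P1 → Z-14 (d²=75191425.00)
P2 → Z-18 (d²=196575381.00)
P3 → Z-14 (d²=201811725.00)
P4 → Z-4 (d²=2684378.00)
P5 → Z-19 (d²=164759426.00)
P6 → Z-19 (d²=335754697.00)

Z-14, Z-18, Z-14, Z-4, Z-19, Z-19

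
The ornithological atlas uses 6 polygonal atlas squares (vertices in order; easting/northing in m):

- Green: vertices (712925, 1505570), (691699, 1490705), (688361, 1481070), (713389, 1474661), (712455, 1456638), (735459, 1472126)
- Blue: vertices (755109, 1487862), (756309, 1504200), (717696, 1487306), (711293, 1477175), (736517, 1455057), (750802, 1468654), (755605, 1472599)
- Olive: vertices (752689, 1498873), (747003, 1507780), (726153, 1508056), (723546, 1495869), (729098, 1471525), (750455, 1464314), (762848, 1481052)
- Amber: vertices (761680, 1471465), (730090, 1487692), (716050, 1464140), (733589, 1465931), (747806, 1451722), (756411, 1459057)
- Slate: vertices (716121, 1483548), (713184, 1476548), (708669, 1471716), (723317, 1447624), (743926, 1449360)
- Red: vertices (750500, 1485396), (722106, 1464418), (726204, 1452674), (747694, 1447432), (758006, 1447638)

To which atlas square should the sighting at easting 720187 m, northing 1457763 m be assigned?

Slate

Cast a ray rightward from (720187, 1457763). For each polygon, the edges (by vertex number in listed order) whose endpoints lie on opposite sides of northing = 1457763, where each meets that height, and whether that is right or left of the point:
Green: 4–5 at easting≈712513.3 (left), 5–6 at easting≈714125.9 (left) → 0 crossings.
Blue: 4–5 at easting≈733431.0 (right), 5–6 at easting≈739359.9 (right) → 2 crossings.
Olive: no edge straddles that height → 0 crossings.
Amber: 4–5 at easting≈741761.6 (right), 5–6 at easting≈754893.0 (right) → 2 crossings.
Slate: 3–4 at easting≈717152.5 (left), 5–1 at easting≈737091.9 (right) → 1 crossing.
Red: 2–3 at easting≈724428.2 (right), 5–1 at easting≈755993.2 (right) → 2 crossings.
Only Slate has an odd count, so the point is inside Slate.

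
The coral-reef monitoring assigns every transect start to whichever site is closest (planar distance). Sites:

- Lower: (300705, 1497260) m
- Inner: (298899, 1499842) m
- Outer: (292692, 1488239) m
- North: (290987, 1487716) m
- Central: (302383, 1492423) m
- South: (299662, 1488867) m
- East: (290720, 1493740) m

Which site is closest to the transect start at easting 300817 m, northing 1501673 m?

Inner

Squared distances to each site:
Lower: 19487113.000; Inner: 7031285.000; Outer: 246487981.000; North: 291426749.000; Central: 88014856.000; South: 165327661.000; East: 164881898.000.
Minimum at Inner.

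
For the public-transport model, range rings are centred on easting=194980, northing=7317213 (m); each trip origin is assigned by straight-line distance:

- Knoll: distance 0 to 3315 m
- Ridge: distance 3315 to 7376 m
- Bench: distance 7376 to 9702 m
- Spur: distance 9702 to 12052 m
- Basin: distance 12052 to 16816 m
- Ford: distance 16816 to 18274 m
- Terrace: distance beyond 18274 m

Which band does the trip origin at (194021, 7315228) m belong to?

Distance = √((194021−194980)² + (7315228−7317213)²) = √(919681.000 + 3940225.000) = 2204.519 m.
0 ≤ 2204.519 < 3315 → Knoll.

Knoll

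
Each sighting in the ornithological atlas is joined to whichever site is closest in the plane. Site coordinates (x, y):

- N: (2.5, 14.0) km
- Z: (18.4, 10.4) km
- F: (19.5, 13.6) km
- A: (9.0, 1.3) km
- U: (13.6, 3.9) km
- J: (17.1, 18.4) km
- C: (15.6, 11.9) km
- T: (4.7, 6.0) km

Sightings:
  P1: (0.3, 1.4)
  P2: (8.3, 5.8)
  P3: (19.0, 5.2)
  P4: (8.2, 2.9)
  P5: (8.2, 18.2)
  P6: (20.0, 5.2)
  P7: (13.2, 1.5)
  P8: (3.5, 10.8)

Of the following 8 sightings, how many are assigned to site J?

0

P1 → T
P2 → T
P3 → Z
P4 → A
P5 → N
P6 → Z
P7 → U
P8 → N
0 of the 8 go to J.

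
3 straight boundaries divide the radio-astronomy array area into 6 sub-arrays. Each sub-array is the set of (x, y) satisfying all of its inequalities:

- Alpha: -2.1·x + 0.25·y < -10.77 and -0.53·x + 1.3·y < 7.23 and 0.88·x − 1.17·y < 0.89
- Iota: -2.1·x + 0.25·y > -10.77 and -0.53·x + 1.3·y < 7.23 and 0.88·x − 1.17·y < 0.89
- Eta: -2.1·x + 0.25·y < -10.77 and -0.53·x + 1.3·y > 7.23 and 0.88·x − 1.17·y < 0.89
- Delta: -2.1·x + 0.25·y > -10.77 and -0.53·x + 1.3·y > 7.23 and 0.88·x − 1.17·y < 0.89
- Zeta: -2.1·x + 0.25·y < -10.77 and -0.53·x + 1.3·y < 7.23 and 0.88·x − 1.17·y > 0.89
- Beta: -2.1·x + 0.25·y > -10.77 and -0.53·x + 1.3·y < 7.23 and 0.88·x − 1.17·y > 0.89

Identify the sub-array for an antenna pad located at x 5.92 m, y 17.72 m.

-2.1·5.92 + 0.25·17.72 = -8.002, which is > -10.77
-0.53·5.92 + 1.3·17.72 = 19.898, which is > 7.23
0.88·5.92 − 1.17·17.72 = -15.523, which is < 0.89
This sign pattern matches Delta.

Delta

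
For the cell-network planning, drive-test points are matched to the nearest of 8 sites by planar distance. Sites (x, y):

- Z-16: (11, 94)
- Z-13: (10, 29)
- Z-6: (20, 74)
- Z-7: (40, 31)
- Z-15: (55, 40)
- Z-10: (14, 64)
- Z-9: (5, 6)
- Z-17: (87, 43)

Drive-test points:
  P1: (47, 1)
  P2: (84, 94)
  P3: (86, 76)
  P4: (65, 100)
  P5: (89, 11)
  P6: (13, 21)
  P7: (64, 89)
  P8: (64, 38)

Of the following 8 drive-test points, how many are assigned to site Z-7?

P1 → Z-7
P2 → Z-17
P3 → Z-17
P4 → Z-6
P5 → Z-17
P6 → Z-13
P7 → Z-6
P8 → Z-15
1 of the 8 goes to Z-7.

1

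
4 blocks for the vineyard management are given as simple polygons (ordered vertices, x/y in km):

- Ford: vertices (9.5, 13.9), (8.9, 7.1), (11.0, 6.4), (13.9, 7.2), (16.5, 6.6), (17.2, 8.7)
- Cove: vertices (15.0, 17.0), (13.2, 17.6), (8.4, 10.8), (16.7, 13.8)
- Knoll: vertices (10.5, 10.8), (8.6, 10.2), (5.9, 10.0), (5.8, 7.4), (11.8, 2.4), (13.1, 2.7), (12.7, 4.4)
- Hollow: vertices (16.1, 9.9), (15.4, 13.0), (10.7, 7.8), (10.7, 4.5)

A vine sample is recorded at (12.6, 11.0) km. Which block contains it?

Ford

Cast a ray rightward from (12.6, 11.0). For each polygon, the edges (by vertex number in listed order) whose endpoints lie on opposite sides of y = 11.0, where each meets that height, and whether that is right or left of the point:
Ford: 1–2 at x≈9.24 (left), 6–1 at x≈13.79 (right) → 1 crossing.
Cove: 2–3 at x≈8.54 (left), 3–4 at x≈8.95 (left) → 0 crossings.
Knoll: no edge straddles that height → 0 crossings.
Hollow: 1–2 at x≈15.85 (right), 2–3 at x≈13.59 (right) → 2 crossings.
Only Ford has an odd count, so the point is inside Ford.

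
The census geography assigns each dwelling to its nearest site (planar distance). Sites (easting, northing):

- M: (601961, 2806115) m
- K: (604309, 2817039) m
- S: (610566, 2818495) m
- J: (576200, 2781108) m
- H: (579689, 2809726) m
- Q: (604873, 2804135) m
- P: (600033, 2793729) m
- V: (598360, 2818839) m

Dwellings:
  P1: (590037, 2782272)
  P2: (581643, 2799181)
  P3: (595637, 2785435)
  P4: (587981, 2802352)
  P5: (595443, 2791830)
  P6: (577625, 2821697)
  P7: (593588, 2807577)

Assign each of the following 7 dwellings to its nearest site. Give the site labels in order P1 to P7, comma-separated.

J, H, P, H, P, H, M

P1 → J (d²=192817465.00)
P2 → H (d²=115015141.00)
P3 → P (d²=88115252.00)
P4 → H (d²=123133140.00)
P5 → P (d²=24674301.00)
P6 → H (d²=147564937.00)
P7 → M (d²=72244573.00)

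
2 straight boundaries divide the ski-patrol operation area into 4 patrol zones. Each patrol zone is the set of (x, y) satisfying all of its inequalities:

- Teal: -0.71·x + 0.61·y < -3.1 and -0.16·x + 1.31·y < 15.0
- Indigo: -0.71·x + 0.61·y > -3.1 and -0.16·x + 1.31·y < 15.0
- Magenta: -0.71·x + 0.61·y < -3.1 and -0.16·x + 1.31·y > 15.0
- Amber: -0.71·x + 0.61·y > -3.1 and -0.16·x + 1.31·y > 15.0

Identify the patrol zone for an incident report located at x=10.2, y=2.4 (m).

-0.71·10.2 + 0.61·2.4 = -5.778, which is < -3.1
-0.16·10.2 + 1.31·2.4 = 1.512, which is < 15.0
This sign pattern matches Teal.

Teal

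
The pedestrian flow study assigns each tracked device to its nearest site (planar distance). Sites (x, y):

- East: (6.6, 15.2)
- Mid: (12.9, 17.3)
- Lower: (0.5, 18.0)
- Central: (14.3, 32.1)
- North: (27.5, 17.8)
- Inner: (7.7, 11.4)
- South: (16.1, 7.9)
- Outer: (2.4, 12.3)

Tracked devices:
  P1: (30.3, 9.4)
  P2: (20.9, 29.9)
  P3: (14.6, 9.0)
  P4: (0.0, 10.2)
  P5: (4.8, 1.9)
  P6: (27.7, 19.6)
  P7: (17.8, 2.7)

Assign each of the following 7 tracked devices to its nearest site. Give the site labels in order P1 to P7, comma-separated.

P1 → North (d²=78.40)
P2 → Central (d²=48.40)
P3 → South (d²=3.46)
P4 → Outer (d²=10.17)
P5 → Inner (d²=98.66)
P6 → North (d²=3.28)
P7 → South (d²=29.93)

North, Central, South, Outer, Inner, North, South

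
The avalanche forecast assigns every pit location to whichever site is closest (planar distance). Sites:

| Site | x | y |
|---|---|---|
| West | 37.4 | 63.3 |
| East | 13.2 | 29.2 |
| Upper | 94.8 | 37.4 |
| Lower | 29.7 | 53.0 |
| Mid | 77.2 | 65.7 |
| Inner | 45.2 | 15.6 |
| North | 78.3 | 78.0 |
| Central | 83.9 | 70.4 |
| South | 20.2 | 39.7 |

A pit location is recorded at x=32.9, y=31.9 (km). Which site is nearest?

Squared distances to each site:
West: 1006.210; East: 395.380; Upper: 3861.860; Lower: 455.450; Mid: 3104.930; Inner: 416.980; North: 4186.370; Central: 4083.250; South: 222.130.
Minimum at South.

South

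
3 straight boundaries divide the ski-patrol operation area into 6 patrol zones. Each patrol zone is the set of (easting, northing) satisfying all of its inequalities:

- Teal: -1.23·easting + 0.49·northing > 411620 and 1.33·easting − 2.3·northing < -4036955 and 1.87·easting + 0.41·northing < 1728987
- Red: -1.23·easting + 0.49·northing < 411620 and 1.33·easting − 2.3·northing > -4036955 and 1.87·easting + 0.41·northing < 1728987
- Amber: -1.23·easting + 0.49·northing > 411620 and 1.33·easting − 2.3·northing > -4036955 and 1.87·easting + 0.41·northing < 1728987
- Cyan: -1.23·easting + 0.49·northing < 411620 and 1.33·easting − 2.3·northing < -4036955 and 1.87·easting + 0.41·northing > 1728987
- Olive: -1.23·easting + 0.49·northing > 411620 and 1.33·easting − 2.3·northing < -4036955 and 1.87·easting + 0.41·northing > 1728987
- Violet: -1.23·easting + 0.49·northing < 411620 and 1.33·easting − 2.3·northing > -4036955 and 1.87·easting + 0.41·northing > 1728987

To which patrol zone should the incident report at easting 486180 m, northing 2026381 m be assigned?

Violet

-1.23·486180 + 0.49·2026381 = 394925.290, which is < 411620
1.33·486180 − 2.3·2026381 = -4014056.900, which is > -4036955
1.87·486180 + 0.41·2026381 = 1739972.810, which is > 1728987
This sign pattern matches Violet.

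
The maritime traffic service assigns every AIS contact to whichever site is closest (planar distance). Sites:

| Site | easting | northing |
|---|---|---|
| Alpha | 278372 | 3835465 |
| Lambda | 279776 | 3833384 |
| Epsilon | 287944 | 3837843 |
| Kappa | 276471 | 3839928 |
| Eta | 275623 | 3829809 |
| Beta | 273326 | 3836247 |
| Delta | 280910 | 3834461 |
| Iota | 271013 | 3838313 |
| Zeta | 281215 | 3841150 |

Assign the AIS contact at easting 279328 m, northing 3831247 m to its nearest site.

Squared distances to each site:
Alpha: 18705460.000; Lambda: 4767473.000; Epsilon: 117742672.000; Kappa: 83522210.000; Eta: 15794869.000; Beta: 61024004.000; Delta: 12832520.000; Iota: 119067581.000; Zeta: 101630178.000.
Minimum at Lambda.

Lambda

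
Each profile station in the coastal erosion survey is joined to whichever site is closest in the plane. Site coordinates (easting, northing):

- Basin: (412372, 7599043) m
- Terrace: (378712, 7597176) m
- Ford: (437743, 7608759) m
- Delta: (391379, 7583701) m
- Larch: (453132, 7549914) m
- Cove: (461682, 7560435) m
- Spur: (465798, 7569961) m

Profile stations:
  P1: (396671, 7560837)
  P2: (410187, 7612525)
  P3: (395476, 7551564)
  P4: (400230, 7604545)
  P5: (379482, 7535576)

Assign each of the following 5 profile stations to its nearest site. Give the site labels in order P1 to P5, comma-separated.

Delta, Basin, Delta, Basin, Delta

P1 → Delta (d²=550767760.00)
P2 → Basin (d²=186538549.00)
P3 → Delta (d²=1049572178.00)
P4 → Basin (d²=177700168.00)
P5 → Delta (d²=2457554234.00)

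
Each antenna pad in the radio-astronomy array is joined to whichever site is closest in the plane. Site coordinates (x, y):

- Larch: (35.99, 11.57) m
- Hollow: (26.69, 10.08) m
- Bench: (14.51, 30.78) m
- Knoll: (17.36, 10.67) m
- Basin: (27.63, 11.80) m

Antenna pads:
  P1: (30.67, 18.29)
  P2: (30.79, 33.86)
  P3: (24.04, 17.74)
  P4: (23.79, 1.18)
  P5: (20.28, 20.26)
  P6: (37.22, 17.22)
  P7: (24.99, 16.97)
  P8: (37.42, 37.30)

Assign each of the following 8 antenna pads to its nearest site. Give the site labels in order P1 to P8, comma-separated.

Basin, Bench, Basin, Hollow, Knoll, Larch, Basin, Bench

P1 → Basin (d²=51.36)
P2 → Bench (d²=274.52)
P3 → Basin (d²=48.17)
P4 → Hollow (d²=87.62)
P5 → Knoll (d²=100.49)
P6 → Larch (d²=33.44)
P7 → Basin (d²=33.70)
P8 → Bench (d²=567.38)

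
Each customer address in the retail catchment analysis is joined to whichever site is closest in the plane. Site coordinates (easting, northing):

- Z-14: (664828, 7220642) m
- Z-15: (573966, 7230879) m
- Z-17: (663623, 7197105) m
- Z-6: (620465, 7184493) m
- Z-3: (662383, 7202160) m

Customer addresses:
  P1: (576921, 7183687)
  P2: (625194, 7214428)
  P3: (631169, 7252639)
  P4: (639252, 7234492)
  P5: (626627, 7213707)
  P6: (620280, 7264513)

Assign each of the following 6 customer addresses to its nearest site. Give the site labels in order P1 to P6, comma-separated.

P1 → Z-6 (d²=1896729572.00)
P2 → Z-6 (d²=918467666.00)
P3 → Z-14 (d²=2156736290.00)
P4 → Z-14 (d²=845954276.00)
P5 → Z-6 (d²=891428040.00)
P6 → Z-15 (d²=3276232552.00)

Z-6, Z-6, Z-14, Z-14, Z-6, Z-15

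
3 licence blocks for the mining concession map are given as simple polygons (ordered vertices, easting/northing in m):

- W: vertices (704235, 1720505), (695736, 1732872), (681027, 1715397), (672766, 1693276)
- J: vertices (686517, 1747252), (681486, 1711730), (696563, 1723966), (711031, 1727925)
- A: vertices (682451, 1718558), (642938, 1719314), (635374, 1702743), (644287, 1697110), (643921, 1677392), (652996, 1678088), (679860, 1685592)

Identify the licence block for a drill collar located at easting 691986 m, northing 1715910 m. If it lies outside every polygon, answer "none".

Cast a ray rightward from (691986, 1715910). For each polygon, the edges (by vertex number in listed order) whose endpoints lie on opposite sides of northing = 1715910, where each meets that height, and whether that is right or left of the point:
W: 2–3 at easting≈681458.8 (left), 4–1 at easting≈698924.5 (right) → 1 crossing.
J: 1–2 at easting≈682078.0 (left), 2–3 at easting≈686636.5 (left) → 0 crossings.
A: 2–3 at easting≈641384.2 (left), 7–1 at easting≈682242.9 (left) → 0 crossings.
Only W has an odd count, so the point is inside W.

W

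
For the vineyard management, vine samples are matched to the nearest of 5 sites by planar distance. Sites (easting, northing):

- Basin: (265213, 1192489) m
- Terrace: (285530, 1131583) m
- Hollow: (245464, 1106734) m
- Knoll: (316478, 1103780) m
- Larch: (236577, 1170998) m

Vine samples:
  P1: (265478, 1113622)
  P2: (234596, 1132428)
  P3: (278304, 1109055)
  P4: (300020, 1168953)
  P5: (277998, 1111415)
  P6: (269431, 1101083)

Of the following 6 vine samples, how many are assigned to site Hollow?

P1 → Hollow
P2 → Hollow
P3 → Terrace
P4 → Terrace
P5 → Terrace
P6 → Hollow
3 of the 6 go to Hollow.

3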